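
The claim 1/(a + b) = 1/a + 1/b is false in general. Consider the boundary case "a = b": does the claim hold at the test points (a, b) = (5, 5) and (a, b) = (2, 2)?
At (5, 5): LHS = 1/10 ≠ RHS = 2/5
At (2, 2): LHS = 1/4 ≠ RHS = 1

Answer: No, fails at both test points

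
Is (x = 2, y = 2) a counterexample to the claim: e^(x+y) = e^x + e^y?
Substituting x = 2, y = 2:
LHS = e^(2+2) = e^4 ≈ 54.6
RHS = e^2 + e^2 = 2·e^2 ≈ 14.78

Since LHS ≠ RHS, this pair disproves the claim.

Answer: Yes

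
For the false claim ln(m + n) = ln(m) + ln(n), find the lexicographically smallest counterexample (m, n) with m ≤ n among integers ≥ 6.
(m, n) = (6, 6)

Substituting (6, 6) into the claim:
LHS = ln(6 + 6) = ln(12) ≈ 2.485
RHS = ln(6) + ln(6) = 2·ln(6) ≈ 3.584

Since LHS ≠ RHS, this pair disproves the claim, and no lexicographically smaller pair (m ≤ n, integers ≥ 6) does.

For instance (10, 13) is also a counterexample (LHS = ln(23) ≈ 3.135, RHS = ln(10) + ln(13) ≈ 4.868), but it's lexicographically larger.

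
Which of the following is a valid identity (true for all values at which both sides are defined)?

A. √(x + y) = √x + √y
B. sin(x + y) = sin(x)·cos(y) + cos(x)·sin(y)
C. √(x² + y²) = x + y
B

A: fails at (4, 4) — LHS = 2·√(2) ≈ 2.828, RHS = 4.
B: holds — e.g. at (2, 2), both sides equal sin(4) ≈ -0.7568.
C: fails at (4, 4) — LHS = 4·√(2) ≈ 5.657, RHS = 8.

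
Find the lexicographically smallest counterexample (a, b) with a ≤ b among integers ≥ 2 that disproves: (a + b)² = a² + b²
Substituting (2, 2) into the claim:
LHS = (2 + 2)² = 16
RHS = 2² + 2² = 8

Since LHS ≠ RHS, this pair disproves the claim, and no lexicographically smaller pair (a ≤ b, integers ≥ 2) does.

For instance (2, 7) is also a counterexample (LHS = 81, RHS = 53), but it's lexicographically larger.

Answer: (a, b) = (2, 2)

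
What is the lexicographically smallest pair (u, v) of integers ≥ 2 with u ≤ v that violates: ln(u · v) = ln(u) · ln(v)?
Substituting (2, 2) into the claim:
LHS = ln(2 · 2) = ln(4) ≈ 1.386
RHS = ln(2) · ln(2) = ln(2)² ≈ 0.4805

Since LHS ≠ RHS, this pair disproves the claim, and no lexicographically smaller pair (u ≤ v, integers ≥ 2) does.

For instance (4, 4) is also a counterexample (LHS = ln(16) ≈ 2.773, RHS = ln(4)² ≈ 1.922), but it's lexicographically larger.

Answer: (u, v) = (2, 2)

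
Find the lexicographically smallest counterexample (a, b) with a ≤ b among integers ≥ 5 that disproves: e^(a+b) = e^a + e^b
Substituting (5, 5) into the claim:
LHS = e^(5+5) = e^10 ≈ 22026.5
RHS = e^5 + e^5 = 2·e^5 ≈ 296.8

Since LHS ≠ RHS, this pair disproves the claim, and no lexicographically smaller pair (a ≤ b, integers ≥ 5) does.

For instance (9, 10) is also a counterexample (LHS = e^19 ≈ 178482301.0, RHS = e^9 + e^10 ≈ 30129.5), but it's lexicographically larger.

Answer: (a, b) = (5, 5)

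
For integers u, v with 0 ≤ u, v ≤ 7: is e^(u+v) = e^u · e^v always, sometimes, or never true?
Always true

The identity holds for every pair in the range. For instance at (u, v) = (6, 5): both sides equal e^11 ≈ 59874.1.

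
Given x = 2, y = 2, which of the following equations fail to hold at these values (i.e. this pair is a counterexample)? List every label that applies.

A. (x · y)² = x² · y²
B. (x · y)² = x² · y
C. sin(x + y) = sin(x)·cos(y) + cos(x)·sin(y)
Evaluating each claim at the given values:
A. LHS = 16, RHS = 16 → holds here (LHS = RHS)
B. LHS = 16, RHS = 8 → fails here (LHS ≠ RHS)
C. LHS = sin(4) ≈ -0.7568, RHS = 2·sin(2)·cos(2) ≈ -0.7568 → holds here (LHS = RHS)

Answer: B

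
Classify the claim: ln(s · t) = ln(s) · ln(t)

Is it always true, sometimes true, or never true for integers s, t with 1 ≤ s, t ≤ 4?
Sometimes true

It holds at (s, t) = (1, 1) (both sides equal 0), but fails at (s, t) = (1, 3) (LHS = ln(3) ≈ 1.099, RHS = 0).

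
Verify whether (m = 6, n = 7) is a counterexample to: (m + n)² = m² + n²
Yes

Substituting m = 6, n = 7:
LHS = (6 + 7)² = 169
RHS = 6² + 7² = 85

Since LHS ≠ RHS, this pair disproves the claim.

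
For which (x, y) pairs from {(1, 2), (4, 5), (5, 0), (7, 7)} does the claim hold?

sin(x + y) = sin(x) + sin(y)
Testing each pair:
(1, 2): LHS = sin(3) ≈ 0.1411, RHS = sin(1) + sin(2) ≈ 1.751 → fails
(4, 5): LHS = sin(9) ≈ 0.4121, RHS = sin(5) + sin(4) ≈ -1.716 → fails
(5, 0): LHS = sin(5) ≈ -0.9589, RHS = sin(5) ≈ -0.9589 → holds
(7, 7): LHS = sin(14) ≈ 0.9906, RHS = 2·sin(7) ≈ 1.314 → fails

1 of 4 pairs satisfies the claim.

Answer: (5, 0)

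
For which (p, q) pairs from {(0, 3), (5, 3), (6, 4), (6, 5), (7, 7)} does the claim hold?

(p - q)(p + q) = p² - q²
All pairs

Testing each pair:
(0, 3): LHS = -9, RHS = -9 → holds
(5, 3): LHS = 16, RHS = 16 → holds
(6, 4): LHS = 20, RHS = 20 → holds
(6, 5): LHS = 11, RHS = 11 → holds
(7, 7): LHS = 0, RHS = 0 → holds

Every pair satisfies the claim.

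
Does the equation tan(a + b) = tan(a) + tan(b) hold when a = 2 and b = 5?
Substituting a = 2, b = 5:

LHS = tan(2 + 5) = tan(7) ≈ 0.8714
RHS = tan(2) + tan(5) ≈ -5.566

LHS ≠ RHS, so the equation does not hold at this point.

Answer: Fails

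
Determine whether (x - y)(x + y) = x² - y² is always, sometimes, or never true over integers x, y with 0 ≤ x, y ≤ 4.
The identity holds for every pair in the range. For instance at (x, y) = (4, 3): both sides equal 7.

Answer: Always true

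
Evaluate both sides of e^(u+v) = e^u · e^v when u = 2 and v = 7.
LHS = e^(2+7) = e^9 ≈ 8103
RHS = e^2 · e^7 = e^9 ≈ 8103

LHS = RHS: the two sides agree.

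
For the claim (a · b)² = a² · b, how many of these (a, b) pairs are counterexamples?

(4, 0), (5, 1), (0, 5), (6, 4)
Testing each pair:
(4, 0): LHS = 0, RHS = 0 → satisfies claim
(5, 1): LHS = 25, RHS = 25 → satisfies claim
(0, 5): LHS = 0, RHS = 0 → satisfies claim
(6, 4): LHS = 576, RHS = 144 → counterexample

That makes 1 counterexample.

Answer: 1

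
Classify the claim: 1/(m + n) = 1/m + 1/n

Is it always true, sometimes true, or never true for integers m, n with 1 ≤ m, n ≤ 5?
The claim fails for every pair in the range. For instance at (m, n) = (3, 3): LHS = 1/6, RHS = 2/3.

Answer: Never true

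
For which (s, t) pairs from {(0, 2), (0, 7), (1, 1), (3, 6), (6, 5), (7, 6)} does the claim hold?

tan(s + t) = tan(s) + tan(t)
Testing each pair:
(0, 2): LHS = tan(2) ≈ -2.185, RHS = tan(2) ≈ -2.185 → holds
(0, 7): LHS = tan(7) ≈ 0.8714, RHS = tan(7) ≈ 0.8714 → holds
(1, 1): LHS = tan(2) ≈ -2.185, RHS = 2·tan(1) ≈ 3.115 → fails
(3, 6): LHS = tan(9) ≈ -0.4523, RHS = tan(6) + tan(3) ≈ -0.4336 → fails
(6, 5): LHS = tan(11) ≈ -226, RHS = tan(5) + tan(6) ≈ -3.672 → fails
(7, 6): LHS = tan(13) ≈ 0.463, RHS = tan(6) + tan(7) ≈ 0.5804 → fails

2 of 6 pairs satisfy the claim.

Answer: (0, 2), (0, 7)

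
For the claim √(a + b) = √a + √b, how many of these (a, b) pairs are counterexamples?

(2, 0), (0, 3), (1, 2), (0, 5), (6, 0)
Testing each pair:
(2, 0): LHS = √(2) ≈ 1.414, RHS = √(2) ≈ 1.414 → satisfies claim
(0, 3): LHS = √(3) ≈ 1.732, RHS = √(3) ≈ 1.732 → satisfies claim
(1, 2): LHS = √(3) ≈ 1.732, RHS = 1 + √(2) ≈ 2.414 → counterexample
(0, 5): LHS = √(5) ≈ 2.236, RHS = √(5) ≈ 2.236 → satisfies claim
(6, 0): LHS = √(6) ≈ 2.449, RHS = √(6) ≈ 2.449 → satisfies claim

That makes 1 counterexample.

Answer: 1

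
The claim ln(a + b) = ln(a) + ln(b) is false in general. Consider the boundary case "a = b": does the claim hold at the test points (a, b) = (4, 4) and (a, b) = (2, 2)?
Only at (2, 2)

At (4, 4): LHS = ln(8) ≈ 2.079 ≠ RHS = 2·ln(4) ≈ 2.773
At (2, 2): LHS = ln(4) ≈ 1.386, RHS = 2·ln(2) ≈ 1.386 → equal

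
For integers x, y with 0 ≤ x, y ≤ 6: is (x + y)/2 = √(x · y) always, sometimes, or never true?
Sometimes true

It holds at (x, y) = (4, 4) (both sides equal 4), but fails at (x, y) = (5, 6) (LHS = 11/2, RHS = √(30) ≈ 5.477).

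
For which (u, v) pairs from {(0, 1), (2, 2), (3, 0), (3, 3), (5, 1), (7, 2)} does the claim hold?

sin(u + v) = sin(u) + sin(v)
Testing each pair:
(0, 1): LHS = sin(1) ≈ 0.8415, RHS = sin(1) ≈ 0.8415 → holds
(2, 2): LHS = sin(4) ≈ -0.7568, RHS = 2·sin(2) ≈ 1.819 → fails
(3, 0): LHS = sin(3) ≈ 0.1411, RHS = sin(3) ≈ 0.1411 → holds
(3, 3): LHS = sin(6) ≈ -0.2794, RHS = 2·sin(3) ≈ 0.2822 → fails
(5, 1): LHS = sin(6) ≈ -0.2794, RHS = sin(5) + sin(1) ≈ -0.1175 → fails
(7, 2): LHS = sin(9) ≈ 0.4121, RHS = sin(7) + sin(2) ≈ 1.566 → fails

2 of 6 pairs satisfy the claim.

Answer: (0, 1), (3, 0)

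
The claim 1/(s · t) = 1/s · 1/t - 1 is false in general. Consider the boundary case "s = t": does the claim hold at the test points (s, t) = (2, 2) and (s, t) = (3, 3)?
At (2, 2): LHS = 1/4 ≠ RHS = -3/4
At (3, 3): LHS = 1/9 ≠ RHS = -8/9

Answer: No, fails at both test points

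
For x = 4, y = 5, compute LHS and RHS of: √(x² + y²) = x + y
LHS = √(4² + 5²) = √(41) ≈ 6.403
RHS = 4 + 5 = 9

LHS ≠ RHS (they differ by about 2.597), so the equation does not hold here.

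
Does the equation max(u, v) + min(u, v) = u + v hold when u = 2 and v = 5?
Substituting u = 2, v = 5:

LHS = max(2, 5) + min(2, 5) = 7
RHS = 2 + 5 = 7

LHS = RHS, so the equation holds at this point.

Answer: Holds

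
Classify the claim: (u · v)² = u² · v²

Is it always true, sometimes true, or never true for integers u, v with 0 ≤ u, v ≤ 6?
The identity holds for every pair in the range. For instance at (u, v) = (3, 1): both sides equal 9.

Answer: Always true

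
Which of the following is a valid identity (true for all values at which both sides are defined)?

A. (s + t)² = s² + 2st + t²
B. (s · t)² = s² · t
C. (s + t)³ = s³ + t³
A

A: holds — e.g. at (5, 5), both sides equal 100.
B: fails at (4, 4) — LHS = 256, RHS = 64.
C: fails at (3, 3) — LHS = 216, RHS = 54.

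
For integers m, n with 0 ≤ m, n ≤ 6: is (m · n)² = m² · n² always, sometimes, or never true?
The identity holds for every pair in the range. For instance at (m, n) = (3, 2): both sides equal 36.

Answer: Always true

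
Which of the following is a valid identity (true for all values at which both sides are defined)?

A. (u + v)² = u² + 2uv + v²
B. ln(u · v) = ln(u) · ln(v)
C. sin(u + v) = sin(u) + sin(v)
A

A: holds — e.g. at (1, 4), both sides equal 25.
B: fails at (4, 5) — LHS = ln(20) ≈ 2.996, RHS = ln(4)·ln(5) ≈ 2.231.
C: fails at (1, 5) — LHS = sin(6) ≈ -0.2794, RHS = sin(5) + sin(1) ≈ -0.1175.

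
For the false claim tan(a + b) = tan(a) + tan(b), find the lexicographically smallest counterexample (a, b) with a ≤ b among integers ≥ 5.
(a, b) = (5, 5)

Substituting (5, 5) into the claim:
LHS = tan(5 + 5) = tan(10) ≈ 0.6484
RHS = tan(5) + tan(5) = 2·tan(5) ≈ -6.761

Since LHS ≠ RHS, this pair disproves the claim, and no lexicographically smaller pair (a ≤ b, integers ≥ 5) does.

For instance (5, 6) is also a counterexample (LHS = tan(11) ≈ -226, RHS = tan(5) + tan(6) ≈ -3.672), but it's lexicographically larger.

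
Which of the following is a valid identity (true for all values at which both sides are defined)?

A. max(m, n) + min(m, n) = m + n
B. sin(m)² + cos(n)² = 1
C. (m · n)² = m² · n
A: holds — e.g. at (2, 2), both sides equal 4.
B: fails at (4, 6) — LHS = sin(4)² + cos(6)² ≈ 1.495, RHS = 1.
C: fails at (5, 8) — LHS = 1600, RHS = 200.

Answer: A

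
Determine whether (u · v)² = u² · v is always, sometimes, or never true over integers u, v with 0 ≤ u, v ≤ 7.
It holds at (u, v) = (4, 0) (both sides equal 0), but fails at (u, v) = (7, 2) (LHS = 196, RHS = 98).

Answer: Sometimes true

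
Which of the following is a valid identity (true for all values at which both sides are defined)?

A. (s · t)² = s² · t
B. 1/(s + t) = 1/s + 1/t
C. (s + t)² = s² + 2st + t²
A: fails at (4, 5) — LHS = 400, RHS = 80.
B: fails at (1, 1) — LHS = 1/2, RHS = 2.
C: holds — e.g. at (5, 8), both sides equal 169.

Answer: C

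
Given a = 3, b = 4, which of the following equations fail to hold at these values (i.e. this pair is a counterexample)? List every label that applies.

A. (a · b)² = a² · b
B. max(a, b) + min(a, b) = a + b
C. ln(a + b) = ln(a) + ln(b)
A, C

Evaluating each claim at the given values:
A. LHS = 144, RHS = 36 → fails here (LHS ≠ RHS)
B. LHS = 7, RHS = 7 → holds here (LHS = RHS)
C. LHS = ln(7) ≈ 1.946, RHS = ln(3) + ln(4) ≈ 2.485 → fails here (LHS ≠ RHS)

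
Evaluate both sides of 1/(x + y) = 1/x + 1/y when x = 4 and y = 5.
LHS = 1/(4 + 5) = 1/9
RHS = 1/4 + 1/5 = 9/20

LHS ≠ RHS, so the equation does not hold here.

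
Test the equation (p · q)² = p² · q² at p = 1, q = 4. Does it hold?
Substituting p = 1, q = 4:

LHS = (1 · 4)² = 16
RHS = 1² · 4² = 16

LHS = RHS, so the equation holds at this point.

Answer: Holds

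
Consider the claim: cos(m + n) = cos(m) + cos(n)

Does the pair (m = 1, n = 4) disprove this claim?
Yes

Substituting m = 1, n = 4:
LHS = cos(1 + 4) = cos(5) ≈ 0.2837
RHS = cos(1) + cos(4) ≈ -0.1133

Since LHS ≠ RHS, this pair disproves the claim.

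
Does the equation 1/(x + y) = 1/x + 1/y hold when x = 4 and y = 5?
Fails

Substituting x = 4, y = 5:

LHS = 1/(4 + 5) = 1/9
RHS = 1/4 + 1/5 = 9/20

LHS ≠ RHS, so the equation does not hold at this point.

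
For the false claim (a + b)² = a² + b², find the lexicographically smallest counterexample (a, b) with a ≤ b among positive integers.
(a, b) = (1, 1)

Substituting (1, 1) into the claim:
LHS = (1 + 1)² = 4
RHS = 1² + 1² = 2

Since LHS ≠ RHS, this pair disproves the claim, and no lexicographically smaller pair (a ≤ b, positive integers) does.

For instance (3, 3) is also a counterexample (LHS = 36, RHS = 18), but it's lexicographically larger.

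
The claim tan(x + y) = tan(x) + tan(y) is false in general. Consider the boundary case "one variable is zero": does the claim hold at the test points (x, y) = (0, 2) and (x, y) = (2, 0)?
Yes, holds at both test points

At (0, 2): LHS = tan(2) ≈ -2.185, RHS = tan(2) ≈ -2.185 → equal
At (2, 0): LHS = tan(2) ≈ -2.185, RHS = tan(2) ≈ -2.185 → equal

So the claim does hold at both of these boundary points, even though it is not an identity.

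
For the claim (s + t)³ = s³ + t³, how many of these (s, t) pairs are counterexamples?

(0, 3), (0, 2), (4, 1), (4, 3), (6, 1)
Testing each pair:
(0, 3): LHS = 27, RHS = 27 → satisfies claim
(0, 2): LHS = 8, RHS = 8 → satisfies claim
(4, 1): LHS = 125, RHS = 65 → counterexample
(4, 3): LHS = 343, RHS = 91 → counterexample
(6, 1): LHS = 343, RHS = 217 → counterexample

That makes 3 counterexamples.

Answer: 3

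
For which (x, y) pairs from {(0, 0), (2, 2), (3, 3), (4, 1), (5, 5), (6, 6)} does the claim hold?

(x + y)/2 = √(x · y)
Testing each pair:
(0, 0): LHS = 0, RHS = 0 → holds
(2, 2): LHS = 2, RHS = 2 → holds
(3, 3): LHS = 3, RHS = 3 → holds
(4, 1): LHS = 5/2, RHS = 2 → fails
(5, 5): LHS = 5, RHS = 5 → holds
(6, 6): LHS = 6, RHS = 6 → holds

5 of 6 pairs satisfy the claim.

Answer: (0, 0), (2, 2), (3, 3), (5, 5), (6, 6)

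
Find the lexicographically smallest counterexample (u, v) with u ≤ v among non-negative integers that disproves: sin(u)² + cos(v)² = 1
At (0, 0): both sides equal 1, so it holds there.

Substituting (0, 1) into the claim:
LHS = sin(0)² + cos(1)² = cos(1)² ≈ 0.2919
RHS = 1

Since LHS ≠ RHS, this pair disproves the claim, and no lexicographically smaller pair (u ≤ v, non-negative integers) does.

For instance (3, 4) is also a counterexample (LHS = sin(3)² + cos(4)² ≈ 0.4472, RHS = 1), but it's lexicographically larger.

Answer: (u, v) = (0, 1)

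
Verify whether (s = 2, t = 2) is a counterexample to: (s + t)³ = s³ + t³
Yes

Substituting s = 2, t = 2:
LHS = (2 + 2)³ = 64
RHS = 2³ + 2³ = 16

Since LHS ≠ RHS, this pair disproves the claim.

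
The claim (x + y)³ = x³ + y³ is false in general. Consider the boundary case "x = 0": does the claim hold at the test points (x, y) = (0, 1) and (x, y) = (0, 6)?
At (0, 1): LHS = 1, RHS = 1 → equal
At (0, 6): LHS = 216, RHS = 216 → equal

So the claim does hold at both of these boundary points, even though it is not an identity.

Answer: Yes, holds at both test points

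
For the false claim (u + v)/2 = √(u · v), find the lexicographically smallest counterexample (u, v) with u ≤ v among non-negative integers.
At (0, 0): both sides equal 0, so it holds there.

Substituting (0, 1) into the claim:
LHS = (0 + 1)/2 = 1/2
RHS = √(0 · 1) = 0

Since LHS ≠ RHS, this pair disproves the claim, and no lexicographically smaller pair (u ≤ v, non-negative integers) does.

For instance (1, 4) is also a counterexample (LHS = 5/2, RHS = 2), but it's lexicographically larger.

Answer: (u, v) = (0, 1)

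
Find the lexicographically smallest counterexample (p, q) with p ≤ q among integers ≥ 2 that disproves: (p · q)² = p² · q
(p, q) = (2, 2)

Substituting (2, 2) into the claim:
LHS = (2 · 2)² = 16
RHS = 2² · 2 = 8

Since LHS ≠ RHS, this pair disproves the claim, and no lexicographically smaller pair (p ≤ q, integers ≥ 2) does.

For instance (4, 6) is also a counterexample (LHS = 576, RHS = 96), but it's lexicographically larger.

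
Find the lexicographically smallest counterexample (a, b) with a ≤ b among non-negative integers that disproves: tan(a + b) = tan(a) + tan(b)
At (0, 2): both sides equal tan(2) ≈ -2.185, so it holds there.

Substituting (1, 1) into the claim:
LHS = tan(1 + 1) = tan(2) ≈ -2.185
RHS = tan(1) + tan(1) = 2·tan(1) ≈ 3.115

Since LHS ≠ RHS, this pair disproves the claim, and no lexicographically smaller pair (a ≤ b, non-negative integers) does.

For instance (4, 5) is also a counterexample (LHS = tan(9) ≈ -0.4523, RHS = tan(5) + tan(4) ≈ -2.223), but it's lexicographically larger.

Answer: (a, b) = (1, 1)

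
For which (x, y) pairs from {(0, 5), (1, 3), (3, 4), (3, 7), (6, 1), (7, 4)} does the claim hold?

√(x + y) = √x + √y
(0, 5)

Testing each pair:
(0, 5): LHS = √(5) ≈ 2.236, RHS = √(5) ≈ 2.236 → holds
(1, 3): LHS = 2, RHS = 1 + √(3) ≈ 2.732 → fails
(3, 4): LHS = √(7) ≈ 2.646, RHS = √(3) + 2 ≈ 3.732 → fails
(3, 7): LHS = √(10) ≈ 3.162, RHS = √(3) + √(7) ≈ 4.378 → fails
(6, 1): LHS = √(7) ≈ 2.646, RHS = 1 + √(6) ≈ 3.449 → fails
(7, 4): LHS = √(11) ≈ 3.317, RHS = 2 + √(7) ≈ 4.646 → fails

1 of 6 pairs satisfies the claim.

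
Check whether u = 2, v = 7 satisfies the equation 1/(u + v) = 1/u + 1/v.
Substituting u = 2, v = 7:

LHS = 1/(2 + 7) = 1/9
RHS = 1/2 + 1/7 = 9/14

LHS ≠ RHS, so the equation does not hold at this point.

Answer: Fails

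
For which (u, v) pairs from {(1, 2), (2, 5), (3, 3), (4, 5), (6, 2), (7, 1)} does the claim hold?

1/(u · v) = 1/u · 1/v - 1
Testing each pair:
(1, 2): LHS = 1/2, RHS = -1/2 → fails
(2, 5): LHS = 1/10, RHS = -9/10 → fails
(3, 3): LHS = 1/9, RHS = -8/9 → fails
(4, 5): LHS = 1/20, RHS = -19/20 → fails
(6, 2): LHS = 1/12, RHS = -11/12 → fails
(7, 1): LHS = 1/7, RHS = -6/7 → fails

No pair satisfies the claim.

Answer: None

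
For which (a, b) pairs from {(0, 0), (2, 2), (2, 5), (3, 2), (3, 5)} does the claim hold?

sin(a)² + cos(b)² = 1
(0, 0), (2, 2)

Testing each pair:
(0, 0): LHS = 1, RHS = 1 → holds
(2, 2): LHS = cos(2)² + sin(2)² = 1, RHS = 1 → holds
(2, 5): LHS = cos(5)² + sin(2)² ≈ 0.9073, RHS = 1 → fails
(3, 2): LHS = sin(3)² + cos(2)² ≈ 0.1931, RHS = 1 → fails
(3, 5): LHS = sin(3)² + cos(5)² ≈ 0.1004, RHS = 1 → fails

2 of 5 pairs satisfy the claim.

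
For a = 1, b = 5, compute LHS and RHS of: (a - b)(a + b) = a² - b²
LHS = (1 - 5)(1 + 5) = -24
RHS = 1² - 5² = -24

LHS = RHS: the two sides agree.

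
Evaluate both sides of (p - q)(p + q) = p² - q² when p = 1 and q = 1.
LHS = (1 - 1)(1 + 1) = 0
RHS = 1² - 1² = 0

LHS = RHS: the two sides agree.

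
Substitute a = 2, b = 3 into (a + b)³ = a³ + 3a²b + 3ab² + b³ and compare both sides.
LHS = (2 + 3)³ = 125
RHS = 2³ + 3·2²·3 + 3·2·3² + 3³ = 125

LHS = RHS: the two sides agree.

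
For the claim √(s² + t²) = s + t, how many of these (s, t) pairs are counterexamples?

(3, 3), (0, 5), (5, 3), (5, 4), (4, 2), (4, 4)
5

Testing each pair:
(3, 3): LHS = 3·√(2) ≈ 4.243, RHS = 6 → counterexample
(0, 5): LHS = 5, RHS = 5 → satisfies claim
(5, 3): LHS = √(34) ≈ 5.831, RHS = 8 → counterexample
(5, 4): LHS = √(41) ≈ 6.403, RHS = 9 → counterexample
(4, 2): LHS = 2·√(5) ≈ 4.472, RHS = 6 → counterexample
(4, 4): LHS = 4·√(2) ≈ 5.657, RHS = 8 → counterexample

That makes 5 counterexamples.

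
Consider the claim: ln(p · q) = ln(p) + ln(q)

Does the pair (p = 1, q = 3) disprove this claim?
Substituting p = 1, q = 3:
LHS = ln(1 · 3) = ln(3) ≈ 1.099
RHS = ln(1) + ln(3) = ln(3) ≈ 1.099

The sides agree, so this pair does not disprove the claim.

Answer: No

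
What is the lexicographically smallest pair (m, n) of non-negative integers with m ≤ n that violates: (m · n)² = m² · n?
(m, n) = (1, 2)

Substituting (1, 2) into the claim:
LHS = (1 · 2)² = 4
RHS = 1² · 2 = 2

Since LHS ≠ RHS, this pair disproves the claim, and no lexicographically smaller pair (m ≤ n, non-negative integers) does.

For instance (6, 6) is also a counterexample (LHS = 1296, RHS = 216), but it's lexicographically larger.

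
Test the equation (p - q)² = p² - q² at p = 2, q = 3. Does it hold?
Substituting p = 2, q = 3:

LHS = (2 - 3)² = 1
RHS = 2² - 3² = -5

LHS ≠ RHS, so the equation does not hold at this point.

Answer: Fails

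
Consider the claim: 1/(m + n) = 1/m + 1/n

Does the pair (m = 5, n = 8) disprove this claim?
Substituting m = 5, n = 8:
LHS = 1/(5 + 8) = 1/13
RHS = 1/5 + 1/8 = 13/40

Since LHS ≠ RHS, this pair disproves the claim.

Answer: Yes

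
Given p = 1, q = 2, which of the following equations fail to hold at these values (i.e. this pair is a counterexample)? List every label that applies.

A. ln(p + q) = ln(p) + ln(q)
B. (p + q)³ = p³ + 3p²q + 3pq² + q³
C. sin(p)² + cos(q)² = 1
Evaluating each claim at the given values:
A. LHS = ln(3) ≈ 1.099, RHS = ln(2) ≈ 0.6931 → fails here (LHS ≠ RHS)
B. LHS = 27, RHS = 27 → holds here (LHS = RHS)
C. LHS = cos(2)² + sin(1)² ≈ 0.8813, RHS = 1 → fails here (LHS ≠ RHS)

Answer: A, C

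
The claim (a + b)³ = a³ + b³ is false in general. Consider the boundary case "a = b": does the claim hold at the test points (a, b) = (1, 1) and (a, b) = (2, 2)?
At (1, 1): LHS = 8 ≠ RHS = 2
At (2, 2): LHS = 64 ≠ RHS = 16

Answer: No, fails at both test points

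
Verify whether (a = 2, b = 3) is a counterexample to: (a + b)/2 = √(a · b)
Yes

Substituting a = 2, b = 3:
LHS = (2 + 3)/2 = 5/2
RHS = √(2 · 3) = √(6) ≈ 2.449

Since LHS ≠ RHS, this pair disproves the claim.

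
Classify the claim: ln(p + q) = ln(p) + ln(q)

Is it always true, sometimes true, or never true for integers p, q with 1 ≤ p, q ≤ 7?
It holds at (p, q) = (2, 2) (both sides equal ln(4) ≈ 1.386), but fails at (p, q) = (1, 1) (LHS = ln(2) ≈ 0.6931, RHS = 0).

Answer: Sometimes true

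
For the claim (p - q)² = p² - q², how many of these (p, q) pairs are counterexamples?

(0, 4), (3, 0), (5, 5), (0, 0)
Testing each pair:
(0, 4): LHS = 16, RHS = -16 → counterexample
(3, 0): LHS = 9, RHS = 9 → satisfies claim
(5, 5): LHS = 0, RHS = 0 → satisfies claim
(0, 0): LHS = 0, RHS = 0 → satisfies claim

That makes 1 counterexample.

Answer: 1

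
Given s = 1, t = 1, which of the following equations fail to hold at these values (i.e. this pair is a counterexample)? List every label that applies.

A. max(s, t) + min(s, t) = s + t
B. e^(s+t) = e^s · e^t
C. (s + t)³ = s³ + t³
Evaluating each claim at the given values:
A. LHS = 2, RHS = 2 → holds here (LHS = RHS)
B. LHS = e^2 ≈ 7.389, RHS = e^2 ≈ 7.389 → holds here (LHS = RHS)
C. LHS = 8, RHS = 2 → fails here (LHS ≠ RHS)

Answer: C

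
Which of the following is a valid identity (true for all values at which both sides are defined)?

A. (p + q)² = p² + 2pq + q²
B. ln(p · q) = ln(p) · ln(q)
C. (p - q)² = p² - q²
A: holds — e.g. at (3, 4), both sides equal 49.
B: fails at (4, 5) — LHS = ln(20) ≈ 2.996, RHS = ln(4)·ln(5) ≈ 2.231.
C: fails at (1, 3) — LHS = 4, RHS = -8.

Answer: A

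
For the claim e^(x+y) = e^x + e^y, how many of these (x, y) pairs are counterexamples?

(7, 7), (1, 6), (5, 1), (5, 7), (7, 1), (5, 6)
Testing each pair:
(7, 7): LHS = e^14 ≈ 1202604.3, RHS = 2·e^7 ≈ 2193 → counterexample
(1, 6): LHS = e^7 ≈ 1097, RHS = e + e^6 ≈ 406.1 → counterexample
(5, 1): LHS = e^6 ≈ 403.4, RHS = e + e^5 ≈ 151.1 → counterexample
(5, 7): LHS = e^12 ≈ 162754.8, RHS = e^5 + e^7 ≈ 1245 → counterexample
(7, 1): LHS = e^8 ≈ 2981, RHS = e + e^7 ≈ 1099 → counterexample
(5, 6): LHS = e^11 ≈ 59874.1, RHS = e^5 + e^6 ≈ 551.8 → counterexample

That makes 6 counterexamples.

Answer: 6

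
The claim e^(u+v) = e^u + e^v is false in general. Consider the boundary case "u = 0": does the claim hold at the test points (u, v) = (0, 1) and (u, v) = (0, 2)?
At (0, 1): LHS = e ≈ 2.718 ≠ RHS = 1 + e ≈ 3.718
At (0, 2): LHS = e^2 ≈ 7.389 ≠ RHS = 1 + e^2 ≈ 8.389

Answer: No, fails at both test points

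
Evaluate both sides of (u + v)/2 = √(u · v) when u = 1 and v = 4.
LHS = (1 + 4)/2 = 5/2
RHS = √(1 · 4) = 2

LHS ≠ RHS, so the equation does not hold here.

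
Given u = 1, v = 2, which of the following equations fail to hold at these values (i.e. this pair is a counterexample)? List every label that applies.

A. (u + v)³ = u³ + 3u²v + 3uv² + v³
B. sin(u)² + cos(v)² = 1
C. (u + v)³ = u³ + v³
B, C

Evaluating each claim at the given values:
A. LHS = 27, RHS = 27 → holds here (LHS = RHS)
B. LHS = cos(2)² + sin(1)² ≈ 0.8813, RHS = 1 → fails here (LHS ≠ RHS)
C. LHS = 27, RHS = 9 → fails here (LHS ≠ RHS)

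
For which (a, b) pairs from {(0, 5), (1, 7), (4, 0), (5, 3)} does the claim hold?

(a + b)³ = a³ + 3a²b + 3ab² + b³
All pairs

Testing each pair:
(0, 5): LHS = 125, RHS = 125 → holds
(1, 7): LHS = 512, RHS = 512 → holds
(4, 0): LHS = 64, RHS = 64 → holds
(5, 3): LHS = 512, RHS = 512 → holds

Every pair satisfies the claim.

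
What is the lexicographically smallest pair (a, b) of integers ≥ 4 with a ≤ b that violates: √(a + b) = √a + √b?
Substituting (4, 4) into the claim:
LHS = √(4 + 4) = 2·√(2) ≈ 2.828
RHS = √4 + √4 = 4

Since LHS ≠ RHS, this pair disproves the claim, and no lexicographically smaller pair (a ≤ b, integers ≥ 4) does.

For instance (4, 5) is also a counterexample (LHS = 3, RHS = 2 + √(5) ≈ 4.236), but it's lexicographically larger.

Answer: (a, b) = (4, 4)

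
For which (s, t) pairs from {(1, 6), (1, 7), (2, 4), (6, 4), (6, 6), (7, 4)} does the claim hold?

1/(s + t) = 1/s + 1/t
None

Testing each pair:
(1, 6): LHS = 1/7, RHS = 7/6 → fails
(1, 7): LHS = 1/8, RHS = 8/7 → fails
(2, 4): LHS = 1/6, RHS = 3/4 → fails
(6, 4): LHS = 1/10, RHS = 5/12 → fails
(6, 6): LHS = 1/12, RHS = 1/3 → fails
(7, 4): LHS = 1/11, RHS = 11/28 → fails

No pair satisfies the claim.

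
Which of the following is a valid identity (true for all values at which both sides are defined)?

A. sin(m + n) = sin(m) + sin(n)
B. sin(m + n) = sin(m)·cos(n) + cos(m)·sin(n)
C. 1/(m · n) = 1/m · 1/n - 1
A: fails at (1, 1) — LHS = sin(2) ≈ 0.9093, RHS = 2·sin(1) ≈ 1.683.
B: holds — e.g. at (3, 4), both sides equal sin(7) ≈ 0.657.
C: fails at (2, 3) — LHS = 1/6, RHS = -5/6.

Answer: B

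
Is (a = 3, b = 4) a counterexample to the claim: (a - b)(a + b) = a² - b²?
Substituting a = 3, b = 4:
LHS = (3 - 4)(3 + 4) = -7
RHS = 3² - 4² = -7

The sides agree, so this pair does not disprove the claim.

Answer: No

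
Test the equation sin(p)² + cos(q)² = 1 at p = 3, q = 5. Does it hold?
Fails

Substituting p = 3, q = 5:

LHS = sin(3)² + cos(5)² ≈ 0.1004
RHS = 1

LHS ≠ RHS, so the equation does not hold at this point.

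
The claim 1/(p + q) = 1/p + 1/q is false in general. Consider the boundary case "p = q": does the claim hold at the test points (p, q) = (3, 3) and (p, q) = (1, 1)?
No, fails at both test points

At (3, 3): LHS = 1/6 ≠ RHS = 2/3
At (1, 1): LHS = 1/2 ≠ RHS = 2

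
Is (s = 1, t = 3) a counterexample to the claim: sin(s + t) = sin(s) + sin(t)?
Substituting s = 1, t = 3:
LHS = sin(1 + 3) = sin(4) ≈ -0.7568
RHS = sin(1) + sin(3) ≈ 0.9826

Since LHS ≠ RHS, this pair disproves the claim.

Answer: Yes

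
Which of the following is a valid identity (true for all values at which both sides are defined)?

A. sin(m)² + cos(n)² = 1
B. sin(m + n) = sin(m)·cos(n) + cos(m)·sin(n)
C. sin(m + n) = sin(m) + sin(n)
B

A: fails at (1, 2) — LHS = cos(2)² + sin(1)² ≈ 0.8813, RHS = 1.
B: holds — e.g. at (6, 7), both sides equal sin(13) ≈ 0.4202.
C: fails at (3, 3) — LHS = sin(6) ≈ -0.2794, RHS = 2·sin(3) ≈ 0.2822.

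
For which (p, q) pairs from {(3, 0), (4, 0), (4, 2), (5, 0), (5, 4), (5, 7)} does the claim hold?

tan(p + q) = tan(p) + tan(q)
Testing each pair:
(3, 0): LHS = tan(3) ≈ -0.1425, RHS = tan(3) ≈ -0.1425 → holds
(4, 0): LHS = tan(4) ≈ 1.158, RHS = tan(4) ≈ 1.158 → holds
(4, 2): LHS = tan(6) ≈ -0.291, RHS = tan(2) + tan(4) ≈ -1.027 → fails
(5, 0): LHS = tan(5) ≈ -3.381, RHS = tan(5) ≈ -3.381 → holds
(5, 4): LHS = tan(9) ≈ -0.4523, RHS = tan(5) + tan(4) ≈ -2.223 → fails
(5, 7): LHS = tan(12) ≈ -0.6359, RHS = tan(5) + tan(7) ≈ -2.509 → fails

3 of 6 pairs satisfy the claim.

Answer: (3, 0), (4, 0), (5, 0)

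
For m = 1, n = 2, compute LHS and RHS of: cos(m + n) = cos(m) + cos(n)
LHS = cos(1 + 2) = cos(3) ≈ -0.99
RHS = cos(1) + cos(2) ≈ 0.1242

LHS ≠ RHS (they differ by about 1.114), so the equation does not hold here.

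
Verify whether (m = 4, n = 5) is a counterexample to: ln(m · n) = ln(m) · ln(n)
Substituting m = 4, n = 5:
LHS = ln(4 · 5) = ln(20) ≈ 2.996
RHS = ln(4) · ln(5) ≈ 2.231

Since LHS ≠ RHS, this pair disproves the claim.

Answer: Yes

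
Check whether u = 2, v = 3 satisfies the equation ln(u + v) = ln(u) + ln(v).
Substituting u = 2, v = 3:

LHS = ln(2 + 3) = ln(5) ≈ 1.609
RHS = ln(2) + ln(3) ≈ 1.792

LHS ≠ RHS, so the equation does not hold at this point.

Answer: Fails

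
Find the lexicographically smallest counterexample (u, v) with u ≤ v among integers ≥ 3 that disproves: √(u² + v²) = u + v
(u, v) = (3, 3)

Substituting (3, 3) into the claim:
LHS = √(3² + 3²) = 3·√(2) ≈ 4.243
RHS = 3 + 3 = 6

Since LHS ≠ RHS, this pair disproves the claim, and no lexicographically smaller pair (u ≤ v, integers ≥ 3) does.

For instance (7, 7) is also a counterexample (LHS = 7·√(2) ≈ 9.899, RHS = 14), but it's lexicographically larger.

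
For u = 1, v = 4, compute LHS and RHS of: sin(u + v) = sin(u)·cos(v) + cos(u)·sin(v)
LHS = sin(1 + 4) = sin(5) ≈ -0.9589
RHS = sin(1)·cos(4) + cos(1)·sin(4) = sin(1)·cos(4) + sin(4)·cos(1) ≈ -0.9589

LHS = RHS: the two sides agree.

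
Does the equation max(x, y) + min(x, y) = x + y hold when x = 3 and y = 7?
Substituting x = 3, y = 7:

LHS = max(3, 7) + min(3, 7) = 10
RHS = 3 + 7 = 10

LHS = RHS, so the equation holds at this point.

Answer: Holds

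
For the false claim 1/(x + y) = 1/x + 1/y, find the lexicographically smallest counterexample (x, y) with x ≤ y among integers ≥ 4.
Substituting (4, 4) into the claim:
LHS = 1/(4 + 4) = 1/8
RHS = 1/4 + 1/4 = 1/2

Since LHS ≠ RHS, this pair disproves the claim, and no lexicographically smaller pair (x ≤ y, integers ≥ 4) does.

For instance (4, 5) is also a counterexample (LHS = 1/9, RHS = 9/20), but it's lexicographically larger.

Answer: (x, y) = (4, 4)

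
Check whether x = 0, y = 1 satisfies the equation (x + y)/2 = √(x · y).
Fails

Substituting x = 0, y = 1:

LHS = (0 + 1)/2 = 1/2
RHS = √(0 · 1) = 0

LHS ≠ RHS, so the equation does not hold at this point.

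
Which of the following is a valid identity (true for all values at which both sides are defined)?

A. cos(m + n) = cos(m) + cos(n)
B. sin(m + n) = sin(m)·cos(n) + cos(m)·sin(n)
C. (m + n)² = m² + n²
B

A: fails at (1, 3) — LHS = cos(4) ≈ -0.6536, RHS = cos(3) + cos(1) ≈ -0.4497.
B: holds — e.g. at (4, 6), both sides equal sin(10) ≈ -0.544.
C: fails at (2, 4) — LHS = 36, RHS = 20.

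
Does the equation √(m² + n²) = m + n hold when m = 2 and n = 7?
Substituting m = 2, n = 7:

LHS = √(2² + 7²) = √(53) ≈ 7.28
RHS = 2 + 7 = 9

LHS ≠ RHS, so the equation does not hold at this point.

Answer: Fails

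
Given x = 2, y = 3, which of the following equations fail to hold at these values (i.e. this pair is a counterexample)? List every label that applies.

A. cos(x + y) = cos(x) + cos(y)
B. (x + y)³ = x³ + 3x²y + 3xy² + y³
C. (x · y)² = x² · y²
Evaluating each claim at the given values:
A. LHS = cos(5) ≈ 0.2837, RHS = cos(3) + cos(2) ≈ -1.406 → fails here (LHS ≠ RHS)
B. LHS = 125, RHS = 125 → holds here (LHS = RHS)
C. LHS = 36, RHS = 36 → holds here (LHS = RHS)

Answer: A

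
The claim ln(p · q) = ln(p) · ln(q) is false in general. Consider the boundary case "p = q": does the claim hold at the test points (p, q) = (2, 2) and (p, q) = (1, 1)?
Only at (1, 1)

At (2, 2): LHS = ln(4) ≈ 1.386 ≠ RHS = ln(2)² ≈ 0.4805
At (1, 1): LHS = 0, RHS = 0 → equal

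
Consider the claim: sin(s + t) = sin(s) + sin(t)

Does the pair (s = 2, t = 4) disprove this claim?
Yes

Substituting s = 2, t = 4:
LHS = sin(2 + 4) = sin(6) ≈ -0.2794
RHS = sin(2) + sin(4) ≈ 0.1525

Since LHS ≠ RHS, this pair disproves the claim.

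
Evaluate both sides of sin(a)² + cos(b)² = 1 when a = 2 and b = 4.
LHS = sin(2)² + cos(4)² ≈ 1.254
RHS = 1

LHS ≠ RHS (they differ by about 0.2541), so the equation does not hold here.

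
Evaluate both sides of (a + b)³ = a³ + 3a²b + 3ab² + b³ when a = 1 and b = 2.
LHS = (1 + 2)³ = 27
RHS = 1³ + 3·1²·2 + 3·1·2² + 2³ = 27

LHS = RHS: the two sides agree.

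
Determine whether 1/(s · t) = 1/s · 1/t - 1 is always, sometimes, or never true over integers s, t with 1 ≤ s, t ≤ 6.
The claim fails for every pair in the range. For instance at (s, t) = (2, 3): LHS = 1/6, RHS = -5/6.

Answer: Never true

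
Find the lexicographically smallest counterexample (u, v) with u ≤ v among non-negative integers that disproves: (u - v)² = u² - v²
Substituting (0, 1) into the claim:
LHS = (0 - 1)² = 1
RHS = 0² - 1² = -1

Since LHS ≠ RHS, this pair disproves the claim, and no lexicographically smaller pair (u ≤ v, non-negative integers) does.

For instance (0, 6) is also a counterexample (LHS = 36, RHS = -36), but it's lexicographically larger.

Answer: (u, v) = (0, 1)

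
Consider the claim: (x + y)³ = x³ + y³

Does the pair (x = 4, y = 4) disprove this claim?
Substituting x = 4, y = 4:
LHS = (4 + 4)³ = 512
RHS = 4³ + 4³ = 128

Since LHS ≠ RHS, this pair disproves the claim.

Answer: Yes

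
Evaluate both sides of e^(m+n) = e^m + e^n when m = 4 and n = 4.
LHS = e^(4+4) = e^8 ≈ 2981
RHS = e^4 + e^4 = 2·e^4 ≈ 109.2

LHS ≠ RHS (they differ by about 2872), so the equation does not hold here.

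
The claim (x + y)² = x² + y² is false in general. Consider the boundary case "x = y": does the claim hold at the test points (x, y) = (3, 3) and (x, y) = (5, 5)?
At (3, 3): LHS = 36 ≠ RHS = 18
At (5, 5): LHS = 100 ≠ RHS = 50

Answer: No, fails at both test points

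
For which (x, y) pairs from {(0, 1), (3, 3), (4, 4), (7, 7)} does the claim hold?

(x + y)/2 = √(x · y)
(3, 3), (4, 4), (7, 7)

Testing each pair:
(0, 1): LHS = 1/2, RHS = 0 → fails
(3, 3): LHS = 3, RHS = 3 → holds
(4, 4): LHS = 4, RHS = 4 → holds
(7, 7): LHS = 7, RHS = 7 → holds

3 of 4 pairs satisfy the claim.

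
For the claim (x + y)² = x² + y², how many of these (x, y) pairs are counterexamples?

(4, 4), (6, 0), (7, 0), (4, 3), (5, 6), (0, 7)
3

Testing each pair:
(4, 4): LHS = 64, RHS = 32 → counterexample
(6, 0): LHS = 36, RHS = 36 → satisfies claim
(7, 0): LHS = 49, RHS = 49 → satisfies claim
(4, 3): LHS = 49, RHS = 25 → counterexample
(5, 6): LHS = 121, RHS = 61 → counterexample
(0, 7): LHS = 49, RHS = 49 → satisfies claim

That makes 3 counterexamples.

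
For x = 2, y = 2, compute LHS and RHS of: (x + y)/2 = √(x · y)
LHS = (2 + 2)/2 = 2
RHS = √(2 · 2) = 2

LHS = RHS: the two sides agree.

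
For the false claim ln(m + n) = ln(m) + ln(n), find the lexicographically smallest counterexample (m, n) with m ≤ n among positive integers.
Substituting (1, 1) into the claim:
LHS = ln(1 + 1) = ln(2) ≈ 0.6931
RHS = ln(1) + ln(1) = 0

Since LHS ≠ RHS, this pair disproves the claim, and no lexicographically smaller pair (m ≤ n, positive integers) does.

For instance (3, 5) is also a counterexample (LHS = ln(8) ≈ 2.079, RHS = ln(3) + ln(5) ≈ 2.708), but it's lexicographically larger.

Answer: (m, n) = (1, 1)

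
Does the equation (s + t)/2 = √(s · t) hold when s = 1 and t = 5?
Fails

Substituting s = 1, t = 5:

LHS = (1 + 5)/2 = 3
RHS = √(1 · 5) = √(5) ≈ 2.236

LHS ≠ RHS, so the equation does not hold at this point.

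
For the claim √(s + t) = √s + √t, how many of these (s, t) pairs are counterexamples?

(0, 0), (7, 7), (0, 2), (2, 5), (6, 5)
Testing each pair:
(0, 0): LHS = 0, RHS = 0 → satisfies claim
(7, 7): LHS = √(14) ≈ 3.742, RHS = 2·√(7) ≈ 5.292 → counterexample
(0, 2): LHS = √(2) ≈ 1.414, RHS = √(2) ≈ 1.414 → satisfies claim
(2, 5): LHS = √(7) ≈ 2.646, RHS = √(2) + √(5) ≈ 3.65 → counterexample
(6, 5): LHS = √(11) ≈ 3.317, RHS = √(5) + √(6) ≈ 4.686 → counterexample

That makes 3 counterexamples.

Answer: 3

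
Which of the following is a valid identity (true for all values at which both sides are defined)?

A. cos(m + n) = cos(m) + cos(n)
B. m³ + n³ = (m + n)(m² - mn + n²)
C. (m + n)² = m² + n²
A: fails at (4, 6) — LHS = cos(10) ≈ -0.8391, RHS = cos(4) + cos(6) ≈ 0.3065.
B: holds — e.g. at (5, 5), both sides equal 250.
C: fails at (3, 5) — LHS = 64, RHS = 34.

Answer: B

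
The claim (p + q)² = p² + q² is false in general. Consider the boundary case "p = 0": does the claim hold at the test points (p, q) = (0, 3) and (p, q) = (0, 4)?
Yes, holds at both test points

At (0, 3): LHS = 9, RHS = 9 → equal
At (0, 4): LHS = 16, RHS = 16 → equal

So the claim does hold at both of these boundary points, even though it is not an identity.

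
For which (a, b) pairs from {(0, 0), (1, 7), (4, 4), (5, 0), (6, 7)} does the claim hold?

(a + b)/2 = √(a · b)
(0, 0), (4, 4)

Testing each pair:
(0, 0): LHS = 0, RHS = 0 → holds
(1, 7): LHS = 4, RHS = √(7) ≈ 2.646 → fails
(4, 4): LHS = 4, RHS = 4 → holds
(5, 0): LHS = 5/2, RHS = 0 → fails
(6, 7): LHS = 13/2, RHS = √(42) ≈ 6.481 → fails

2 of 5 pairs satisfy the claim.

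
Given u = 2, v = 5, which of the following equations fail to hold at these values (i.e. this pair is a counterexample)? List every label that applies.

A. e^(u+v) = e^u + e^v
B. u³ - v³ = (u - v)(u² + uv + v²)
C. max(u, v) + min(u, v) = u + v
A

Evaluating each claim at the given values:
A. LHS = e^7 ≈ 1097, RHS = e^2 + e^5 ≈ 155.8 → fails here (LHS ≠ RHS)
B. LHS = -117, RHS = -117 → holds here (LHS = RHS)
C. LHS = 7, RHS = 7 → holds here (LHS = RHS)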